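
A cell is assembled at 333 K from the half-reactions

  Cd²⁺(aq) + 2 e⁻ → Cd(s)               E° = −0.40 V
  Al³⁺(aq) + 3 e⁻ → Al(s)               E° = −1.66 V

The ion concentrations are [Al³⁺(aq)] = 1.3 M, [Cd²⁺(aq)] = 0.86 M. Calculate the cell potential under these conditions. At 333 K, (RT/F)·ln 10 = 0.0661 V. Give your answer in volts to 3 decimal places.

Cd²⁺/Cd is reduced (cathode, E° = −0.40 V) and Al³⁺/Al is oxidized (anode).
E°cell = E°cat − E°an = −0.40 − (−1.66) = +1.26 V; n = 6.
Balancing gives 3 Cd²⁺(aq) + 2 Al(s) → 3 Cd(s) + 2 Al³⁺(aq); hence Q = [Al³⁺(aq)]^2 / [Cd²⁺(aq)]^3 = 2.66 (log Q = 0.424).
E = E° − (0.0661/n)·log Q = +1.26 − (0.0661/6)(0.424) = +1.255 V.

+1.255 V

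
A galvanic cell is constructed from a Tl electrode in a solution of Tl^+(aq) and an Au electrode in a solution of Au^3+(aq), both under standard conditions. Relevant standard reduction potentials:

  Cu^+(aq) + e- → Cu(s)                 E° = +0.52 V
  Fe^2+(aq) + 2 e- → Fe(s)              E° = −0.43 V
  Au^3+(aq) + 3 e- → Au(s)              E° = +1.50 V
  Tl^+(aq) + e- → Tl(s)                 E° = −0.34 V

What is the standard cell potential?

+1.84 V

The Au³⁺/Au couple has the higher E°, so Au ion is reduced (cathode) and Tl is oxidized (anode).
E°cell = E°(cathode) − E°(anode) = +1.50 − (−0.34) = +1.84 V.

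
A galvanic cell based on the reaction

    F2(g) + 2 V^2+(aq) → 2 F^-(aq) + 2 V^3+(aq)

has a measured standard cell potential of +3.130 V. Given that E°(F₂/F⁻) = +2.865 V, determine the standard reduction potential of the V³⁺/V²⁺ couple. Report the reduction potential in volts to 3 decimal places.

−0.265 V

In the reaction as written the F₂/F⁻ couple is reduced (cathode) and V³⁺/V²⁺ is oxidized (anode), so E°cell = E°(F₂/F⁻) − E°(V³⁺/V²⁺).
E°(V³⁺/V²⁺) = E°(cathode) − E°cell = +2.865 − (+3.130) = −0.265 V.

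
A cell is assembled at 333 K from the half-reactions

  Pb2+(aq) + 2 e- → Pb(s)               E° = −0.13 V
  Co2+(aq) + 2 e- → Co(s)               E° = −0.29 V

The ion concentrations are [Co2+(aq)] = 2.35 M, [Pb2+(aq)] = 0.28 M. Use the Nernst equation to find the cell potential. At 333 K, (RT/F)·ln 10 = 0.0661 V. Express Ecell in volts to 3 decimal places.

+0.129 V

The Pb²⁺/Pb couple has the more positive E°, so it is the cathode; Co²⁺/Co is the anode.
E°cell = E°cat − E°an = −0.13 − (−0.29) = +0.16 V; n = 2.
Balancing gives Pb2+(aq) + Co(s) → Pb(s) + Co2+(aq); hence Q = [Co2+(aq)] / [Pb2+(aq)] = 8.39 (log Q = 0.924).
E = E° − (0.0661/n)·log Q = +0.16 − (0.0661/2)(0.924) = +0.129 V.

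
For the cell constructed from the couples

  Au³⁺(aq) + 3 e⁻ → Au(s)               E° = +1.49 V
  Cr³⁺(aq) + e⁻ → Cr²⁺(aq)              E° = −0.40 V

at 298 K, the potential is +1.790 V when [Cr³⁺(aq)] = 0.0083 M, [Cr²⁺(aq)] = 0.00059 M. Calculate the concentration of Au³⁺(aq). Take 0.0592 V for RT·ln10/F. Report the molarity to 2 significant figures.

With Au³⁺/Au at the cathode and Cr³⁺/Cr²⁺ at the anode, E°cell = +1.49 − (−0.40) = +1.89 V (n = 3).
Rearranging E = E° − (0.0592/n)·log Q gives log Q = 3(+1.89 − (+1.790))/0.0592 = 5.068.
The balanced reaction is Au³⁺(aq) + 3 Cr²⁺(aq) → Au(s) + 3 Cr³⁺(aq), so Q = [Cr³⁺(aq)]^3 / ([Au³⁺(aq)]·[Cr²⁺(aq)]^3).
Solving for the unknown gives log [Au³⁺(aq)] = −1.623, so [Au³⁺(aq)] ≈ 0.024 M.

0.024 M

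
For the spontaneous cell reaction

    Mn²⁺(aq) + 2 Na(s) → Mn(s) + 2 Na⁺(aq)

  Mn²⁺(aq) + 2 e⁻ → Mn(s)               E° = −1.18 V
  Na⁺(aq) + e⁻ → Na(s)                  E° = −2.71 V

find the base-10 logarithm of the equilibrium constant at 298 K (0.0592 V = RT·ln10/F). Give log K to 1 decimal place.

log K = 51.7

The Mn²⁺/Mn couple is reduced (cathode); E°cell = −1.18 − (−2.71) = +1.53 V with n = 2.
At equilibrium E = 0, so log K = nE°cell / 0.0592 = (2)(+1.53) / 0.0592 = 51.7.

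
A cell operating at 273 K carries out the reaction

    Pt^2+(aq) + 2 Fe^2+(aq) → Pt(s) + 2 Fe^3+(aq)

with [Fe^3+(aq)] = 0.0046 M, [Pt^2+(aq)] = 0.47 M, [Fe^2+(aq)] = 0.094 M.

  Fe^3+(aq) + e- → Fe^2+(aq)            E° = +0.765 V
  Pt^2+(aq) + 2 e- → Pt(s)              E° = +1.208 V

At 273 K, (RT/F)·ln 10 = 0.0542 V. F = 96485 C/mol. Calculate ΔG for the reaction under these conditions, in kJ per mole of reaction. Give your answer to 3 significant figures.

With Pt²⁺/Pt reduced at the cathode, E°cell = +1.208 − (+0.765) = +0.443 V and n = 2.
Q = [Fe^3+(aq)]^2 / ([Pt^2+(aq)]·[Fe^2+(aq)]^2) = 0.0051, so log Q = −2.293 and E = +0.443 − (0.0542/2)(−2.293) = +0.5051 V.
ΔG = −nFE = −(2)(96485)(+0.5051) J/mol = −97.5 kJ/mol.

−97.5 kJ/mol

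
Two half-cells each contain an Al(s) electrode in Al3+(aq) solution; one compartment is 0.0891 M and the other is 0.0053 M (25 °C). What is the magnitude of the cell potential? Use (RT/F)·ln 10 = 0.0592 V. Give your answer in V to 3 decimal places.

0.024 V

For a concentration cell E°cell = 0, since both electrodes use the same couple.
The compartment with the higher Al3+(aq) concentration (0.0891 M) acts as the cathode; ions are reduced there and produced at the dilute (0.0053 M) anode.
With n = 3, Ecell = −(0.0592/3)·log([dilute]/[conc]) = −(0.0592/3)·log(0.0053/0.0891) = +0.024 V.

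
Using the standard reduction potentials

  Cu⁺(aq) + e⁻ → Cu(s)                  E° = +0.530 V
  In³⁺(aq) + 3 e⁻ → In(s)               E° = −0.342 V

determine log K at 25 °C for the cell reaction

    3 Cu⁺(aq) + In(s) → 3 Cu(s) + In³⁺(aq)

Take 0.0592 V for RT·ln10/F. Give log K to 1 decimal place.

The Cu⁺/Cu couple is reduced (cathode); E°cell = +0.530 − (−0.342) = +0.872 V with n = 3.
At equilibrium E = 0, so log K = nE°cell / 0.0592 = (3)(+0.872) / 0.0592 = 44.2.

log K = 44.2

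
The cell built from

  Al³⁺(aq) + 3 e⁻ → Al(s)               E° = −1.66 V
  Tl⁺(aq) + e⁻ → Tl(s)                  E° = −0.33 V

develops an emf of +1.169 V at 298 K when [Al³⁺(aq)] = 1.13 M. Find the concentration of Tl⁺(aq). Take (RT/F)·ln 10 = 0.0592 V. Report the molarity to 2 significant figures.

The Tl⁺/Tl couple has the larger reduction potential, so it is the cathode: E°cell = −0.33 − (−1.66) = +1.33 V and n = 3.
Rearranging E = E° − (0.0592/n)·log Q gives log Q = 3(+1.33 − (+1.169))/0.0592 = 8.159.
The balanced reaction is 3 Tl⁺(aq) + Al(s) → 3 Tl(s) + Al³⁺(aq), so Q = [Al³⁺(aq)] / [Tl⁺(aq)]^3.
Substituting the known concentrations and solving, log [Tl⁺(aq)] = −2.702 and [Tl⁺(aq)] = 0.0020 M.

0.0020 M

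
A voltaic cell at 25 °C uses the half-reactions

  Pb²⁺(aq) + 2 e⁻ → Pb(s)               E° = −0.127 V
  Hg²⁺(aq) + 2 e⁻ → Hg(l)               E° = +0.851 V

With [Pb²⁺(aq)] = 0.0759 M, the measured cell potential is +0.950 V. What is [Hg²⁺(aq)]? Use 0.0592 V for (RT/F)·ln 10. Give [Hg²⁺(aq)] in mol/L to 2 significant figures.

0.0086 M

Hg²⁺/Hg is the cathode (higher E°); E°cell = +0.851 − (−0.127) = +0.978 V with n = 2.
Since E = E° − (0.0592/n)·log Q, log Q = n(E° − E)/0.0592 = 0.946.
For Hg²⁺(aq) + Pb(s) → Hg(l) + Pb²⁺(aq), the reaction quotient is Q = [Pb²⁺(aq)] / [Hg²⁺(aq)].
Solving for the unknown gives log [Hg²⁺(aq)] = −2.066, so [Hg²⁺(aq)] ≈ 0.0086 M.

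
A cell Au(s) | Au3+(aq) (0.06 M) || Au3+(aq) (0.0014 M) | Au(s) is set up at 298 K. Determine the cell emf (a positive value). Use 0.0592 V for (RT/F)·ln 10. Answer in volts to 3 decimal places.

For a concentration cell E°cell = 0, since both electrodes use the same couple.
The compartment with the higher Au3+(aq) concentration (0.06 M) acts as the cathode; ions are reduced there and produced at the dilute (0.0014 M) anode.
With n = 3, Ecell = −(0.0592/3)·log([dilute]/[conc]) = −(0.0592/3)·log(0.0014/0.06) = +0.032 V.

0.032 V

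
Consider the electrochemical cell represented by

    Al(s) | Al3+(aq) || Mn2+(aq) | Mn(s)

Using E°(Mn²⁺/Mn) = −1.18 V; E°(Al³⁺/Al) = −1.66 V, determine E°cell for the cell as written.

+0.48 V

By convention the left-hand electrode in cell notation is the anode (oxidation) and the right-hand electrode is the cathode (reduction).
E°cell = E°(right) − E°(left) = −1.18 − (−1.66) = +0.48 V.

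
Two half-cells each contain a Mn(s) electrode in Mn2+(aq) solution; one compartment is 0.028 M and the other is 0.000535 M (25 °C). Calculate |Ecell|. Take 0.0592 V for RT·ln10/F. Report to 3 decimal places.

For a concentration cell E°cell = 0, since both electrodes use the same couple.
The compartment with the higher Mn2+(aq) concentration (0.028 M) acts as the cathode; ions are reduced there and produced at the dilute (0.000535 M) anode.
With n = 2, Ecell = −(0.0592/2)·log([dilute]/[conc]) = −(0.0592/2)·log(0.000535/0.028) = +0.051 V.

0.051 V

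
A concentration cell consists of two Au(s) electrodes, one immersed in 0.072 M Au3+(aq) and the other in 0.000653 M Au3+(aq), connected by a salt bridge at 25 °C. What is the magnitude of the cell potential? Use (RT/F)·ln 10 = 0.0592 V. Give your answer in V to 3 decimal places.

For a concentration cell E°cell = 0, since both electrodes use the same couple.
The compartment with the higher Au3+(aq) concentration (0.072 M) acts as the cathode; ions are reduced there and produced at the dilute (0.000653 M) anode.
With n = 3, Ecell = −(0.0592/3)·log([dilute]/[conc]) = −(0.0592/3)·log(0.000653/0.072) = +0.040 V.

0.040 V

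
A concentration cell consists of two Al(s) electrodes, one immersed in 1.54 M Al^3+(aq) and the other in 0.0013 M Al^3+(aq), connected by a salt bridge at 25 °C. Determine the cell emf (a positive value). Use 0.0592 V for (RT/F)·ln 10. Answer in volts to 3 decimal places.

For a concentration cell E°cell = 0, since both electrodes use the same couple.
The compartment with the higher Al^3+(aq) concentration (1.54 M) acts as the cathode; ions are reduced there and produced at the dilute (0.0013 M) anode.
With n = 3, Ecell = −(0.0592/3)·log([dilute]/[conc]) = −(0.0592/3)·log(0.0013/1.54) = +0.061 V.

0.061 V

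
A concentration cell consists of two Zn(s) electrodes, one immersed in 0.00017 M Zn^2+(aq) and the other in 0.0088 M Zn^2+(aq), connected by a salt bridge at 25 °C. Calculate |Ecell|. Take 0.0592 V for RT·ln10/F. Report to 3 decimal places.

For a concentration cell E°cell = 0, since both electrodes use the same couple.
The compartment with the higher Zn^2+(aq) concentration (0.0088 M) acts as the cathode; ions are reduced there and produced at the dilute (0.00017 M) anode.
With n = 2, Ecell = −(0.0592/2)·log([dilute]/[conc]) = −(0.0592/2)·log(0.00017/0.0088) = +0.051 V.

0.051 V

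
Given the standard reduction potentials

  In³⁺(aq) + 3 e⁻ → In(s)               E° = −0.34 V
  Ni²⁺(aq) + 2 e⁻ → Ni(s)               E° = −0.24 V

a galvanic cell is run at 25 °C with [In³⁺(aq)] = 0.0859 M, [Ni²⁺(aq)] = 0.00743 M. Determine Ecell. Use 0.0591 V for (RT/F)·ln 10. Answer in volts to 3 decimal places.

+0.058 V

The Ni²⁺/Ni couple has the more positive E°, so it is the cathode; In³⁺/In is the anode.
The standard potential is −0.24 − (−0.34) = +0.10 V and the balanced reaction transfers n = 6 electrons.
The balanced reaction is 3 Ni²⁺(aq) + 2 In(s) → 3 Ni(s) + 2 In³⁺(aq), so Q = [In³⁺(aq)]^2 / [Ni²⁺(aq)]^3 = 1.8×10^4 and log Q = 4.255.
E = E° − (0.0591/n)·log Q = +0.10 − (0.0591/6)(4.255) = +0.058 V.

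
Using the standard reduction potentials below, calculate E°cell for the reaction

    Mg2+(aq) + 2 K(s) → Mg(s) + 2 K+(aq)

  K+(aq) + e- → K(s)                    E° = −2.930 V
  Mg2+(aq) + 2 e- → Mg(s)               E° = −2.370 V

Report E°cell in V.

+0.560 V

In the reaction as written, Mg2+(aq) is reduced (cathode) and K+(aq) is produced by oxidation at the anode.
E°cell = E°(cathode) − E°(anode) = −2.370 − (−2.930) = +0.560 V.
The positive value indicates the reaction is spontaneous as written.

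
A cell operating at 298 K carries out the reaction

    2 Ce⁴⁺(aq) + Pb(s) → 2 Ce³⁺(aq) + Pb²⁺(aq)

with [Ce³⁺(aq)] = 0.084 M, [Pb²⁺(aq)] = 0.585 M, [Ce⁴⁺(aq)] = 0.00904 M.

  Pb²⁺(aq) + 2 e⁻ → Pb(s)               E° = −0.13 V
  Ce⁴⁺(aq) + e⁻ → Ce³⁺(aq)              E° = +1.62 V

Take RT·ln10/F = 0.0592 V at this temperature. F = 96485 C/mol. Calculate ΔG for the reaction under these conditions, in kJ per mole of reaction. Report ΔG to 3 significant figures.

−328 kJ/mol

E°cell = +1.62 − (−0.13) = +1.75 V; the balanced reaction transfers n = 2 electrons.
The reaction quotient is ([Ce³⁺(aq)]^2·[Pb²⁺(aq)]) / [Ce⁴⁺(aq)]^2 = 50.5; by Nernst, E = +1.75 − (0.0592/2)(1.703) = +1.6996 V.
Finally ΔG = −nFE = −(2)(96485 C/mol)(+1.6996 V) = −328 kJ/mol.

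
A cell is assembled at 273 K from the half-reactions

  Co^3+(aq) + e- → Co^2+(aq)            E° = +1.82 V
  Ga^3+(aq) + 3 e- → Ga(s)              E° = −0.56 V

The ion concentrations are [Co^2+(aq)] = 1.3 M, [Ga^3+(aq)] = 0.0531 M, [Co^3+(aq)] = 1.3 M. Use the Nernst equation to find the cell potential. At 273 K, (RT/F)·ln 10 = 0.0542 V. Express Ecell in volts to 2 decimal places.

The Co³⁺/Co²⁺ couple has the more positive E°, so it is the cathode; Ga³⁺/Ga is the anode.
E°cell = +1.82 − (−0.56) = +2.38 V, with n = 3 electrons transferred.
The balanced reaction is 3 Co^3+(aq) + Ga(s) → 3 Co^2+(aq) + Ga^3+(aq), so Q = ([Co^2+(aq)]^3·[Ga^3+(aq)]) / [Co^3+(aq)]^3 = 0.0531 and log Q = −1.275.
By the Nernst equation, E = +2.38 − (0.0542/3)·(−1.275) = +2.40 V.

+2.40 V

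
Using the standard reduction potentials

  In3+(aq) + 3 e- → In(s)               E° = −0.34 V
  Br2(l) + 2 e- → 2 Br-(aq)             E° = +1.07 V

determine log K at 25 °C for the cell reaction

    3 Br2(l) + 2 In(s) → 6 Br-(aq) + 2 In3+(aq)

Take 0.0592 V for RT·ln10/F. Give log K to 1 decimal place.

log K = 142.9

The Br₂/Br⁻ couple is reduced (cathode); E°cell = +1.07 − (−0.34) = +1.41 V with n = 6.
At equilibrium E = 0, so log K = nE°cell / 0.0592 = (6)(+1.41) / 0.0592 = 142.9.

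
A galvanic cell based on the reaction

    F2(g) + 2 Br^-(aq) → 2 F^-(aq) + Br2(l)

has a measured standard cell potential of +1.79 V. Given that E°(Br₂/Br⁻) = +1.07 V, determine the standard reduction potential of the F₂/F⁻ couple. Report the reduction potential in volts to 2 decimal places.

In the reaction as written the F₂/F⁻ couple is reduced (cathode) and Br₂/Br⁻ is oxidized (anode), so E°cell = E°(F₂/F⁻) − E°(Br₂/Br⁻).
E°(F₂/F⁻) = E°cell + E°(anode) = +1.79 + (+1.07) = +2.86 V.

+2.86 V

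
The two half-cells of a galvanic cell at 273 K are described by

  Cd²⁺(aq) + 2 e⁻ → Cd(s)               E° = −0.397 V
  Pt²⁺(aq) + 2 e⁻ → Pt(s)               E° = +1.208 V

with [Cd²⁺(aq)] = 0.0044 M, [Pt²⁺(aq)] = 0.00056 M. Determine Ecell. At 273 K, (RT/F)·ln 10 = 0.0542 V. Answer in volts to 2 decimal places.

+1.58 V

Since E°(Pt²⁺/Pt) > E°(Cd²⁺/Cd), Pt²⁺/Pt serves as the cathode.
E°cell = E°cat − E°an = +1.208 − (−0.397) = +1.605 V; n = 2.
The balanced reaction is Pt²⁺(aq) + Cd(s) → Pt(s) + Cd²⁺(aq), so Q = [Cd²⁺(aq)] / [Pt²⁺(aq)] = 7.86 and log Q = 0.895.
Applying E = E° − (RT ln10/nF)·log Q gives +1.605 − (0.0542/2)(0.895) = +1.58 V.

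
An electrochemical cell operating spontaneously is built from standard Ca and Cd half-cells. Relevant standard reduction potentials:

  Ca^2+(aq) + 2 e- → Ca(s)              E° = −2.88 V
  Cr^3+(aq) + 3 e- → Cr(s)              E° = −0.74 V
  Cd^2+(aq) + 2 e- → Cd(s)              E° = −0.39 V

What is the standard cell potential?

+2.49 V

The Cd²⁺/Cd couple has the higher E°, so Cd ion is reduced (cathode) and Ca is oxidized (anode).
E°cell = E°(cathode) − E°(anode) = −0.39 − (−2.88) = +2.49 V.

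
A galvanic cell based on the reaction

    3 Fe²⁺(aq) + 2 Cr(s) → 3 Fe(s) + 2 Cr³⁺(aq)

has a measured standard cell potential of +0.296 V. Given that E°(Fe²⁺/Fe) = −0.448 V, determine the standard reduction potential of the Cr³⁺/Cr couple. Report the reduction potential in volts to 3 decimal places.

−0.744 V

In the reaction as written the Fe²⁺/Fe couple is reduced (cathode) and Cr³⁺/Cr is oxidized (anode), so E°cell = E°(Fe²⁺/Fe) − E°(Cr³⁺/Cr).
E°(Cr³⁺/Cr) = E°(cathode) − E°cell = −0.448 − (+0.296) = −0.744 V.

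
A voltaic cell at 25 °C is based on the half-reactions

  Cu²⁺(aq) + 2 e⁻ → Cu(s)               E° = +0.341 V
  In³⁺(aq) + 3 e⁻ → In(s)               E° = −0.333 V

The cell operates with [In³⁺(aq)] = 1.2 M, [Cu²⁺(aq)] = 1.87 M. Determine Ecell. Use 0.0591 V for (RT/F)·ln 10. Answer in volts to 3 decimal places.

The Cu²⁺/Cu couple has the more positive E°, so it is the cathode; In³⁺/In is the anode.
The standard potential is +0.341 − (−0.333) = +0.674 V and the balanced reaction transfers n = 6 electrons.
The balanced reaction is 3 Cu²⁺(aq) + 2 In(s) → 3 Cu(s) + 2 In³⁺(aq), so Q = [In³⁺(aq)]^2 / [Cu²⁺(aq)]^3 = 0.22 and log Q = −0.657.
E = E° − (0.0591/n)·log Q = +0.674 − (0.0591/6)(−0.657) = +0.680 V.

+0.680 V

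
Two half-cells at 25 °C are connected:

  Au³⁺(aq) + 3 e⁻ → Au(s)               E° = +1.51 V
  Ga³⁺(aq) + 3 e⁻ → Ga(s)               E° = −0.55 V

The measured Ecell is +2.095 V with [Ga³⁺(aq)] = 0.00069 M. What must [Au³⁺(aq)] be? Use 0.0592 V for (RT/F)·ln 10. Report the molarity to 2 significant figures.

With Au³⁺/Au at the cathode and Ga³⁺/Ga at the anode, E°cell = +1.51 − (−0.55) = +2.06 V (n = 3).
Since E = E° − (0.0592/n)·log Q, log Q = n(E° − E)/0.0592 = −1.774.
Balancing electrons gives Au³⁺(aq) + Ga(s) → Au(s) + Ga³⁺(aq); thus Q = [Ga³⁺(aq)] / [Au³⁺(aq)].
Solving for the unknown gives log [Au³⁺(aq)] = −1.387, so [Au³⁺(aq)] ≈ 0.041 M.

0.041 M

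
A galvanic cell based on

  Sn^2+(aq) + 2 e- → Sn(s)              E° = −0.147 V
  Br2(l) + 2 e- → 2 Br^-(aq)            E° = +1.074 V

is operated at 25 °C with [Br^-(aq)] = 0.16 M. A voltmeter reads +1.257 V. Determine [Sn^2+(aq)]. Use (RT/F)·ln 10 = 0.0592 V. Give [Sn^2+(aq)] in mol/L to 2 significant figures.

Br₂/Br⁻ is the cathode (higher E°); E°cell = +1.074 − (−0.147) = +1.221 V with n = 2.
Since E = E° − (0.0592/n)·log Q, log Q = n(E° − E)/0.0592 = −1.216.
Balancing electrons gives Br2(l) + Sn(s) → 2 Br^-(aq) + Sn^2+(aq); thus Q = [Br^-(aq)]^2·[Sn^2+(aq)].
Substituting the known concentrations and solving, log [Sn^2+(aq)] = 0.376 and [Sn^2+(aq)] = 2.4 M.

2.4 M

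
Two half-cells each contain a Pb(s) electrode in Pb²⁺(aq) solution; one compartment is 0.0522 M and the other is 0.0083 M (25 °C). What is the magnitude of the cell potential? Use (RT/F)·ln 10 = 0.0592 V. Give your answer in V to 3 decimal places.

For a concentration cell E°cell = 0, since both electrodes use the same couple.
The compartment with the higher Pb²⁺(aq) concentration (0.0522 M) acts as the cathode; ions are reduced there and produced at the dilute (0.0083 M) anode.
With n = 2, Ecell = −(0.0592/2)·log([dilute]/[conc]) = −(0.0592/2)·log(0.0083/0.0522) = +0.024 V.

0.024 V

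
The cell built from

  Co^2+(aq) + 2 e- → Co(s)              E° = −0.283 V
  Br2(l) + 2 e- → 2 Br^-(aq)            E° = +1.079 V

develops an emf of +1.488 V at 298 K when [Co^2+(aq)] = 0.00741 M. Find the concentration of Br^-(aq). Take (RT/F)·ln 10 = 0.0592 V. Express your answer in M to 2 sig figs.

0.086 M

The Br₂/Br⁻ couple has the larger reduction potential, so it is the cathode: E°cell = +1.079 − (−0.283) = +1.362 V and n = 2.
From the Nernst equation, log Q = n(E° − E)/0.0592 = 2·(+1.362 − (+1.488))/0.0592 = −4.257.
Balancing electrons gives Br2(l) + Co(s) → 2 Br^-(aq) + Co^2+(aq); thus Q = [Br^-(aq)]^2·[Co^2+(aq)].
Isolating [Br^-(aq)] in Q = 10^{−4.257} yields log [Br^-(aq)] = −1.063, i.e. 0.086 M.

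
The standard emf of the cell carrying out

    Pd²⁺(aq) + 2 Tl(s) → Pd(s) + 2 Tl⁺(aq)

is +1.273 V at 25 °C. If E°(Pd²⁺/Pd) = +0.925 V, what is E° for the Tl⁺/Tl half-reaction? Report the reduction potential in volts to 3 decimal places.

−0.348 V

In the reaction as written the Pd²⁺/Pd couple is reduced (cathode) and Tl⁺/Tl is oxidized (anode), so E°cell = E°(Pd²⁺/Pd) − E°(Tl⁺/Tl).
E°(Tl⁺/Tl) = E°(cathode) − E°cell = +0.925 − (+1.273) = −0.348 V.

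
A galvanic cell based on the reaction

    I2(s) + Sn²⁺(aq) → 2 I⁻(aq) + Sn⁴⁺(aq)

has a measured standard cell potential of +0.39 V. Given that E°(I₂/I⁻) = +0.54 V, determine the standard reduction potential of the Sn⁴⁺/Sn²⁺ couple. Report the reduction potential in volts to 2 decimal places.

+0.15 V

In the reaction as written the I₂/I⁻ couple is reduced (cathode) and Sn⁴⁺/Sn²⁺ is oxidized (anode), so E°cell = E°(I₂/I⁻) − E°(Sn⁴⁺/Sn²⁺).
E°(Sn⁴⁺/Sn²⁺) = E°(cathode) − E°cell = +0.54 − (+0.39) = +0.15 V.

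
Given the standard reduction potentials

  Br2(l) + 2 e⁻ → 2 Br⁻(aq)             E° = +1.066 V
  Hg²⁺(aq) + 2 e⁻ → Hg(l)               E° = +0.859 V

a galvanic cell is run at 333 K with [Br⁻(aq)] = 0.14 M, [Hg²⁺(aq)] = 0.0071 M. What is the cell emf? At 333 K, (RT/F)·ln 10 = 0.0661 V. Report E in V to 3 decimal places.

The Br₂/Br⁻ couple has the more positive E°, so it is the cathode; Hg²⁺/Hg is the anode.
E°cell = E°cat − E°an = +1.066 − (+0.859) = +0.207 V; n = 2.
For the overall reaction Br2(l) + Hg(l) → 2 Br⁻(aq) + Hg²⁺(aq), Q = [Br⁻(aq)]^2·[Hg²⁺(aq)] = 0.000139, giving log Q = −3.856.
E = E° − (0.0661/n)·log Q = +0.207 − (0.0661/2)(−3.856) = +0.334 V.

+0.334 V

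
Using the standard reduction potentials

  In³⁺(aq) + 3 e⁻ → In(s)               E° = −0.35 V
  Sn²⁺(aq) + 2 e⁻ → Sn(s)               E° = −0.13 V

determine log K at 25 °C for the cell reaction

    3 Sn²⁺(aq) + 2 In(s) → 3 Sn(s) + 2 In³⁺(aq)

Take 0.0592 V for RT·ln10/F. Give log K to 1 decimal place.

log K = 22.3

The Sn²⁺/Sn couple is reduced (cathode); E°cell = −0.13 − (−0.35) = +0.22 V with n = 6.
At equilibrium E = 0, so log K = nE°cell / 0.0592 = (6)(+0.22) / 0.0592 = 22.3.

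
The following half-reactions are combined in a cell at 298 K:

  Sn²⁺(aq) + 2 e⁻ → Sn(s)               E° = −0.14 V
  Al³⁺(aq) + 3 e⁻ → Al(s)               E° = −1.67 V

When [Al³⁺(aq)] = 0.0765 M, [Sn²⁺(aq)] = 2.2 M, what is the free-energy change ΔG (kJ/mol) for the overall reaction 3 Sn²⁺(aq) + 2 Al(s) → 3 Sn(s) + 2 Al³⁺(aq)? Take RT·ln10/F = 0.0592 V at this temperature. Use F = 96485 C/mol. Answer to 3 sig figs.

The standard cell potential is −0.14 − (−1.67) = +1.53 V, with n = 6 electrons in the balanced equation.
The reaction quotient is [Al³⁺(aq)]^2 / [Sn²⁺(aq)]^3 = 0.00055; by Nernst, E = +1.53 − (0.0592/6)(−3.260) = +1.5622 V.
Finally ΔG = −nFE = −(6)(96485 C/mol)(+1.5622 V) = −904 kJ/mol.

−904 kJ/mol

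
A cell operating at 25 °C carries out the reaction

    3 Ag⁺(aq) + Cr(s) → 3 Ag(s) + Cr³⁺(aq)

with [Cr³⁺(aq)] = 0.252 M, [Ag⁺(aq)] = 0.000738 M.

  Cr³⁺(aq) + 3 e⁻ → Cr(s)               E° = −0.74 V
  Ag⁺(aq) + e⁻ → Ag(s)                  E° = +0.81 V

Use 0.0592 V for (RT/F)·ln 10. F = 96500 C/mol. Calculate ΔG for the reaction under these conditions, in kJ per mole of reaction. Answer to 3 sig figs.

E°cell = +0.81 − (−0.74) = +1.55 V; the balanced reaction transfers n = 3 electrons.
The reaction quotient is [Cr³⁺(aq)] / [Ag⁺(aq)]^3 = 6.27×10^8; by Nernst, E = +1.55 − (0.0592/3)(8.797) = +1.3764 V.
Then ΔG = −nFE = −3 × 96500 × +1.3764 J/mol = −398 kJ/mol.

−398 kJ/mol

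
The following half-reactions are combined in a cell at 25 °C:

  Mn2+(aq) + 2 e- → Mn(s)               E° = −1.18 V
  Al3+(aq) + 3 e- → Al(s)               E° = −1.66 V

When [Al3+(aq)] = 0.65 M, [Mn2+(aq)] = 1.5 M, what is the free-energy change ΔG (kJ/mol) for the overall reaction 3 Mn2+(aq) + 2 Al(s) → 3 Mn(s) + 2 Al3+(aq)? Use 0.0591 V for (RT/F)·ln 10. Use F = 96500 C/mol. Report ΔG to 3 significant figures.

The standard cell potential is −1.18 − (−1.66) = +0.48 V, with n = 6 electrons in the balanced equation.
Here Q = [Al3+(aq)]^2 / [Mn2+(aq)]^3 = 0.125 (log Q = −0.902), giving E = +0.48 − (0.0591/6)·(−0.902) = +0.4889 V.
Finally ΔG = −nFE = −(6)(96500 C/mol)(+0.4889 V) = −283 kJ/mol.

−283 kJ/mol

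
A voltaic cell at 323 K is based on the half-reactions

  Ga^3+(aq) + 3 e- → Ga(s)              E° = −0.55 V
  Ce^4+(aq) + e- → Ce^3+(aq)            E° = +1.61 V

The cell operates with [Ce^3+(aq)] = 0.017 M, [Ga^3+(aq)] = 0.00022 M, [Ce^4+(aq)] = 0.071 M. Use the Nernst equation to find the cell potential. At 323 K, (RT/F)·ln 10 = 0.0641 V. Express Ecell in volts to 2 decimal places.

+2.28 V

The Ce⁴⁺/Ce³⁺ couple has the more positive E°, so it is the cathode; Ga³⁺/Ga is the anode.
E°cell = E°cat − E°an = +1.61 − (−0.55) = +2.16 V; n = 3.
Balancing gives 3 Ce^4+(aq) + Ga(s) → 3 Ce^3+(aq) + Ga^3+(aq); hence Q = ([Ce^3+(aq)]^3·[Ga^3+(aq)]) / [Ce^4+(aq)]^3 = 3.02×10^−6 (log Q = −5.520).
E = E° − (0.0641/n)·log Q = +2.16 − (0.0641/3)(−5.520) = +2.28 V.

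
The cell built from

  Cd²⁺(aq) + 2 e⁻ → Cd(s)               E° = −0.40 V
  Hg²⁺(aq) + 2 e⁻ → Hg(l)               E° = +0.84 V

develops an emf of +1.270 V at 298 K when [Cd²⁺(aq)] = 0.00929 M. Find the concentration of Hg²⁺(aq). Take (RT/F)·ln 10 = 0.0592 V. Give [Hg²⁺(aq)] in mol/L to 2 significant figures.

0.096 M

Hg²⁺/Hg is the cathode (higher E°); E°cell = +0.84 − (−0.40) = +1.24 V with n = 2.
From the Nernst equation, log Q = n(E° − E)/0.0592 = 2·(+1.24 − (+1.270))/0.0592 = −1.014.
The balanced reaction is Hg²⁺(aq) + Cd(s) → Hg(l) + Cd²⁺(aq), so Q = [Cd²⁺(aq)] / [Hg²⁺(aq)].
Isolating [Hg²⁺(aq)] in Q = 10^{−1.014} yields log [Hg²⁺(aq)] = −1.018, i.e. 0.096 M.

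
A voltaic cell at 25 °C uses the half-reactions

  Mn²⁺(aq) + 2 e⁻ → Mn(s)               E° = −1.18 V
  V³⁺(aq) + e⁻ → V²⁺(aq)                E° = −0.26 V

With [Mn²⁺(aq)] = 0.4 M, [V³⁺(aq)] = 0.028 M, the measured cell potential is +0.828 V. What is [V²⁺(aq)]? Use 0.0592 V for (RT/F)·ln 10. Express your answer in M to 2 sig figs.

The V³⁺/V²⁺ couple has the larger reduction potential, so it is the cathode: E°cell = −0.26 − (−1.18) = +0.92 V and n = 2.
Since E = E° − (0.0592/n)·log Q, log Q = n(E° − E)/0.0592 = 3.108.
The balanced reaction is 2 V³⁺(aq) + Mn(s) → 2 V²⁺(aq) + Mn²⁺(aq), so Q = ([V²⁺(aq)]^2·[Mn²⁺(aq)]) / [V³⁺(aq)]^2.
Substituting the known concentrations and solving, log [V²⁺(aq)] = 0.200 and [V²⁺(aq)] = 1.6 M.

1.6 M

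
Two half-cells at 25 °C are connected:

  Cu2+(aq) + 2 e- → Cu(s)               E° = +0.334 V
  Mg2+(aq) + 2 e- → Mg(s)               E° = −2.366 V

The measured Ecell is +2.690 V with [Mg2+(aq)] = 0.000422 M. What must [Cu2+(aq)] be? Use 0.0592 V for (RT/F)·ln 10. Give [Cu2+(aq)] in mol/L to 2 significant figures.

Cu²⁺/Cu is the cathode (higher E°); E°cell = +0.334 − (−2.366) = +2.700 V with n = 2.
Since E = E° − (0.0592/n)·log Q, log Q = n(E° − E)/0.0592 = 0.338.
Balancing electrons gives Cu2+(aq) + Mg(s) → Cu(s) + Mg2+(aq); thus Q = [Mg2+(aq)] / [Cu2+(aq)].
Isolating [Cu2+(aq)] in Q = 10^{0.338} yields log [Cu2+(aq)] = −3.713, i.e. 0.00019 M.

0.00019 M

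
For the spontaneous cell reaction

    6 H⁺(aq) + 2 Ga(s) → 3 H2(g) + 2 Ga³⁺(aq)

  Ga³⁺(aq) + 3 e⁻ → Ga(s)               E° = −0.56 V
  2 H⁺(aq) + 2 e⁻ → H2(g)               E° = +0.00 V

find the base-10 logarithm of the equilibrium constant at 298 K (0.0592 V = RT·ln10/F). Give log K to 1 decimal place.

log K = 56.8

The 2H⁺/H₂ couple is reduced (cathode); E°cell = +0.00 − (−0.56) = +0.56 V with n = 6.
At equilibrium E = 0, so log K = nE°cell / 0.0592 = (6)(+0.56) / 0.0592 = 56.8.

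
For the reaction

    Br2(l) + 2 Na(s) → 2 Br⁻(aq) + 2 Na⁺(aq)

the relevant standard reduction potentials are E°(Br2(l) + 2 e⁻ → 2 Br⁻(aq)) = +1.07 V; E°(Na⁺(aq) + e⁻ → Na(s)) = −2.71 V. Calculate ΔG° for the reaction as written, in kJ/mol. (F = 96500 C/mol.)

In the reaction as written Br2(l) is reduced, so the Br₂/Br⁻ couple is the cathode and Na⁺/Na is the anode.
E°cell = +1.07 − (−2.71) = +3.78 V; balancing electrons gives n = 2.
ΔG° = −nFE°cell = −(2)(96500)(+3.78) J/mol = −730 kJ/mol.

−730 kJ/mol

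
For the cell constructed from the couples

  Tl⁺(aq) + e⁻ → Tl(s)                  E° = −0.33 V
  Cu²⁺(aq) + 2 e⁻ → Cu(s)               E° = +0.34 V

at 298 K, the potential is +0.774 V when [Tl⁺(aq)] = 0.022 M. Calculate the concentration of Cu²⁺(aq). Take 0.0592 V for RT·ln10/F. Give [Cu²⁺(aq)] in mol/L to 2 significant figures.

1.6 M

Cu²⁺/Cu is the cathode (higher E°); E°cell = +0.34 − (−0.33) = +0.67 V with n = 2.
Since E = E° − (0.0592/n)·log Q, log Q = n(E° − E)/0.0592 = −3.514.
Balancing electrons gives Cu²⁺(aq) + 2 Tl(s) → Cu(s) + 2 Tl⁺(aq); thus Q = [Tl⁺(aq)]^2 / [Cu²⁺(aq)].
Solving for the unknown gives log [Cu²⁺(aq)] = 0.199, so [Cu²⁺(aq)] ≈ 1.6 M.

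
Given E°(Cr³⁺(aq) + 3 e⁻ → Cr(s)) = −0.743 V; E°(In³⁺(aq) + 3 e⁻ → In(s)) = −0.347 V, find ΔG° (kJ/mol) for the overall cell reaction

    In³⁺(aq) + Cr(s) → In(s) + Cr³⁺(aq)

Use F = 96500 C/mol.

In the reaction as written In³⁺(aq) is reduced, so the In³⁺/In couple is the cathode and Cr³⁺/Cr is the anode.
E°cell = −0.347 − (−0.743) = +0.396 V; balancing electrons gives n = 3.
ΔG° = −nFE°cell = −(3)(96500)(+0.396) J/mol = −115 kJ/mol.

−115 kJ/mol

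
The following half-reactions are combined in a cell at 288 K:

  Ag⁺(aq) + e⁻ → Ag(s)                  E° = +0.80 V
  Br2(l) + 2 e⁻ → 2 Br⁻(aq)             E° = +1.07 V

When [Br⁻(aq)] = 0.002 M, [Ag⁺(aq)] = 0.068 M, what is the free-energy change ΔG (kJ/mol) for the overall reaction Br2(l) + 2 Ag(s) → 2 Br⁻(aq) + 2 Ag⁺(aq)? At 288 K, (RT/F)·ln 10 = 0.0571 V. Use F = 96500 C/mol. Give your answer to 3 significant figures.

The standard cell potential is +1.07 − (+0.80) = +0.27 V, with n = 2 electrons in the balanced equation.
The reaction quotient is [Br⁻(aq)]^2·[Ag⁺(aq)]^2 = 1.85×10^−8; by Nernst, E = +0.27 − (0.0571/2)(−7.733) = +0.4908 V.
Finally ΔG = −nFE = −(2)(96500 C/mol)(+0.4908 V) = −94.7 kJ/mol.

−94.7 kJ/mol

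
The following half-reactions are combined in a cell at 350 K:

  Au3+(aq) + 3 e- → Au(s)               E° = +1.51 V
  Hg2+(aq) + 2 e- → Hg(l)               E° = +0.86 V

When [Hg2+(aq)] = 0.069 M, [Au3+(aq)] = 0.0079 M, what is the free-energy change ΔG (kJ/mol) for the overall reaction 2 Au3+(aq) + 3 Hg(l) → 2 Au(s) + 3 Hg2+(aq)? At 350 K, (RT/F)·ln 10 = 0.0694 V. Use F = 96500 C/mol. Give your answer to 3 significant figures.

With Au³⁺/Au reduced at the cathode, E°cell = +1.51 − (+0.86) = +0.65 V and n = 6.
The reaction quotient is [Hg2+(aq)]^3 / [Au3+(aq)]^2 = 5.26; by Nernst, E = +0.65 − (0.0694/6)(0.721) = +0.6417 V.
Finally ΔG = −nFE = −(6)(96500 C/mol)(+0.6417 V) = −372 kJ/mol.

−372 kJ/mol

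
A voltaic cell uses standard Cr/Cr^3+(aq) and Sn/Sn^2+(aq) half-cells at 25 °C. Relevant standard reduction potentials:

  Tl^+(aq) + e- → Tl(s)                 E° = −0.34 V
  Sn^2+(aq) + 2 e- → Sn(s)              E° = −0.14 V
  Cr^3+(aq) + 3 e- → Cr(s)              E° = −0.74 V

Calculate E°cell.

+0.60 V

The Sn²⁺/Sn couple has the higher E°, so Sn ion is reduced (cathode) and Cr is oxidized (anode).
E°cell = E°(cathode) − E°(anode) = −0.14 − (−0.74) = +0.60 V.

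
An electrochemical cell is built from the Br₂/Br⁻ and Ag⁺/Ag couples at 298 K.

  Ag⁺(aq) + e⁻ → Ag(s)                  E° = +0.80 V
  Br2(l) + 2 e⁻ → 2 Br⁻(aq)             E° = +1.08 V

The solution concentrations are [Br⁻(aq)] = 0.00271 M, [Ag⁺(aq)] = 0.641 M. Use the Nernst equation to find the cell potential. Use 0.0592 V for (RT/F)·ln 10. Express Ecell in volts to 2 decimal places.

Since E°(Br₂/Br⁻) > E°(Ag⁺/Ag), Br₂/Br⁻ serves as the cathode.
The standard potential is +1.08 − (+0.80) = +0.28 V and the balanced reaction transfers n = 2 electrons.
For the overall reaction Br2(l) + 2 Ag(s) → 2 Br⁻(aq) + 2 Ag⁺(aq), Q = [Br⁻(aq)]^2·[Ag⁺(aq)]^2 = 3.02×10^−6, giving log Q = −5.520.
Applying E = E° − (RT ln10/nF)·log Q gives +0.28 − (0.0592/2)(−5.520) = +0.44 V.

+0.44 V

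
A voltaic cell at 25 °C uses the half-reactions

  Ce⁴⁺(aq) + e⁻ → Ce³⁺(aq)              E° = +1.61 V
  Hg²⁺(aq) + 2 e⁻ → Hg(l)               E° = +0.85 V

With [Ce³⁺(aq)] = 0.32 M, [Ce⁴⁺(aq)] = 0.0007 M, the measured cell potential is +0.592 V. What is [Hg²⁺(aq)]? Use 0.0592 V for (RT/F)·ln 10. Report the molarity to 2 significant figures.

With Ce⁴⁺/Ce³⁺ at the cathode and Hg²⁺/Hg at the anode, E°cell = +1.61 − (+0.85) = +0.76 V (n = 2).
Rearranging E = E° − (0.0592/n)·log Q gives log Q = 2(+0.76 − (+0.592))/0.0592 = 5.676.
The balanced reaction is 2 Ce⁴⁺(aq) + Hg(l) → 2 Ce³⁺(aq) + Hg²⁺(aq), so Q = ([Ce³⁺(aq)]^2·[Hg²⁺(aq)]) / [Ce⁴⁺(aq)]^2.
Isolating [Hg²⁺(aq)] in Q = 10^{5.676} yields log [Hg²⁺(aq)] = 0.356, i.e. 2.3 M.

2.3 M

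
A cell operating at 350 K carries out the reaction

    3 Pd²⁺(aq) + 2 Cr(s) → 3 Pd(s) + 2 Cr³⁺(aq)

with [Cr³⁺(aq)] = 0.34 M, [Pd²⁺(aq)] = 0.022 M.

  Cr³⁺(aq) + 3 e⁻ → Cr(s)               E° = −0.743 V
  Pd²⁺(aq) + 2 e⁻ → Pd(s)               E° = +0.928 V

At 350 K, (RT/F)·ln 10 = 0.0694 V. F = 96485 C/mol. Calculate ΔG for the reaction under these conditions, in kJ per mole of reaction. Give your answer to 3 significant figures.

−940 kJ/mol

The standard cell potential is +0.928 − (−0.743) = +1.671 V, with n = 6 electrons in the balanced equation.
The reaction quotient is [Cr³⁺(aq)]^2 / [Pd²⁺(aq)]^3 = 1.09×10^4; by Nernst, E = +1.671 − (0.0694/6)(4.036) = +1.6243 V.
ΔG = −nFE = −(6)(96485)(+1.6243) J/mol = −940 kJ/mol.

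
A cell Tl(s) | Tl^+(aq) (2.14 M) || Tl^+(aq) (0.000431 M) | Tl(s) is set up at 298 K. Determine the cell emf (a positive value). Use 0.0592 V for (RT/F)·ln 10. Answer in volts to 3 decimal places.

0.219 V

For a concentration cell E°cell = 0, since both electrodes use the same couple.
The compartment with the higher Tl^+(aq) concentration (2.14 M) acts as the cathode; ions are reduced there and produced at the dilute (0.000431 M) anode.
With n = 1, Ecell = −(0.0592/1)·log([dilute]/[conc]) = −(0.0592/1)·log(0.000431/2.14) = +0.219 V.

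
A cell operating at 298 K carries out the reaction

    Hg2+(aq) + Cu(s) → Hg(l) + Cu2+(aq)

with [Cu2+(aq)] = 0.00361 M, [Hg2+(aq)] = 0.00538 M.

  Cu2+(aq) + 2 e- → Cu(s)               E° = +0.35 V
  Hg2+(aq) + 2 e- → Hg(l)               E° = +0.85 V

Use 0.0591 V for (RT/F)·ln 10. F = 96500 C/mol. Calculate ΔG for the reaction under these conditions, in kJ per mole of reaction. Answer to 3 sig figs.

With Hg²⁺/Hg reduced at the cathode, E°cell = +0.85 − (+0.35) = +0.50 V and n = 2.
The reaction quotient is [Cu2+(aq)] / [Hg2+(aq)] = 0.671; by Nernst, E = +0.50 − (0.0591/2)(−0.173) = +0.5051 V.
Finally ΔG = −nFE = −(2)(96500 C/mol)(+0.5051 V) = −97.5 kJ/mol.

−97.5 kJ/mol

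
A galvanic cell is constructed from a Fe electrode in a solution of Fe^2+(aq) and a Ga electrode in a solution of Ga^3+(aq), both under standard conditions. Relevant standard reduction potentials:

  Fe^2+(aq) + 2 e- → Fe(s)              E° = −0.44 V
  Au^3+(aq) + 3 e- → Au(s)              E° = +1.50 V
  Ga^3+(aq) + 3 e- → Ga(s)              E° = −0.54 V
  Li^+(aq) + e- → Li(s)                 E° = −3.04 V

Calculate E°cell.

The Fe²⁺/Fe couple has the higher E°, so Fe ion is reduced (cathode) and Ga is oxidized (anode).
E°cell = E°(cathode) − E°(anode) = −0.44 − (−0.54) = +0.10 V.

+0.10 V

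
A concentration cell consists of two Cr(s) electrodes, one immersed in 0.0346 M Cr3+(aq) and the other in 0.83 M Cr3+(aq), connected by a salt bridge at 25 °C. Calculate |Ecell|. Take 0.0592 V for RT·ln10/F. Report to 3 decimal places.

0.027 V

For a concentration cell E°cell = 0, since both electrodes use the same couple.
The compartment with the higher Cr3+(aq) concentration (0.83 M) acts as the cathode; ions are reduced there and produced at the dilute (0.0346 M) anode.
With n = 3, Ecell = −(0.0592/3)·log([dilute]/[conc]) = −(0.0592/3)·log(0.0346/0.83) = +0.027 V.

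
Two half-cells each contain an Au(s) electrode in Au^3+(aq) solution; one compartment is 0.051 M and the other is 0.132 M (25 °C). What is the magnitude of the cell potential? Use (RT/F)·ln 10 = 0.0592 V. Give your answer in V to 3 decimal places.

For a concentration cell E°cell = 0, since both electrodes use the same couple.
The compartment with the higher Au^3+(aq) concentration (0.132 M) acts as the cathode; ions are reduced there and produced at the dilute (0.051 M) anode.
With n = 3, Ecell = −(0.0592/3)·log([dilute]/[conc]) = −(0.0592/3)·log(0.051/0.132) = +0.008 V.

0.008 V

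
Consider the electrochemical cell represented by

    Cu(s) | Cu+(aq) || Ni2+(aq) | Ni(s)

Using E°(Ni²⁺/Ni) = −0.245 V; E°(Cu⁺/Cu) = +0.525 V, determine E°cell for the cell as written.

−0.770 V

By convention the left-hand electrode in cell notation is the anode (oxidation) and the right-hand electrode is the cathode (reduction).
E°cell = E°(right) − E°(left) = −0.245 − (+0.525) = −0.770 V.
The negative sign shows that, as written, the cell would require an external voltage to drive the reaction.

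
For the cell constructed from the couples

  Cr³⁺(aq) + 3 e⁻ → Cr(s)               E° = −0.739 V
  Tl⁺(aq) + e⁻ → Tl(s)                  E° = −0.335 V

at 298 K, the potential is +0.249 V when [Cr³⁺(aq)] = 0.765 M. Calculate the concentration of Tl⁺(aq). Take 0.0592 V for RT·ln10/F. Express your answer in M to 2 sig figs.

The Tl⁺/Tl couple has the larger reduction potential, so it is the cathode: E°cell = −0.335 − (−0.739) = +0.404 V and n = 3.
Since E = E° − (0.0592/n)·log Q, log Q = n(E° − E)/0.0592 = 7.855.
Balancing electrons gives 3 Tl⁺(aq) + Cr(s) → 3 Tl(s) + Cr³⁺(aq); thus Q = [Cr³⁺(aq)] / [Tl⁺(aq)]^3.
Solving for the unknown gives log [Tl⁺(aq)] = −2.657, so [Tl⁺(aq)] ≈ 0.0022 M.

0.0022 M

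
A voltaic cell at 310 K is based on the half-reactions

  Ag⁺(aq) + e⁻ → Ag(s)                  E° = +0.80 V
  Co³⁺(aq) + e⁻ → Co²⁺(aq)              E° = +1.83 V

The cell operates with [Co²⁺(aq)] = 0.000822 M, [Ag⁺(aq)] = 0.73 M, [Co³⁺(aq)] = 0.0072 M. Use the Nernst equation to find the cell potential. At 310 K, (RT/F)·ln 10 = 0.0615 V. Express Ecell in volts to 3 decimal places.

The Co³⁺/Co²⁺ couple has the more positive E°, so it is the cathode; Ag⁺/Ag is the anode.
E°cell = +1.83 − (+0.80) = +1.03 V, with n = 1 electron transferred.
The balanced reaction is Co³⁺(aq) + Ag(s) → Co²⁺(aq) + Ag⁺(aq), so Q = ([Co²⁺(aq)]·[Ag⁺(aq)]) / [Co³⁺(aq)] = 0.0833 and log Q = −1.079.
E = E° − (0.0615/n)·log Q = +1.03 − (0.0615/1)(−1.079) = +1.096 V.

+1.096 V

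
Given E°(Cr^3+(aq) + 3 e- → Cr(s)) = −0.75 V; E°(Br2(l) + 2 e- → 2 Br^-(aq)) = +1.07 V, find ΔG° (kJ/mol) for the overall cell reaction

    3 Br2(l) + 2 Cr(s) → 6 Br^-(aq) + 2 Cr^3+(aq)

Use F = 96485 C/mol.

−1054 kJ/mol

In the reaction as written Br2(l) is reduced, so the Br₂/Br⁻ couple is the cathode and Cr³⁺/Cr is the anode.
E°cell = +1.07 − (−0.75) = +1.82 V; balancing electrons gives n = 6.
ΔG° = −nFE°cell = −(6)(96485)(+1.82) J/mol = −1054 kJ/mol.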